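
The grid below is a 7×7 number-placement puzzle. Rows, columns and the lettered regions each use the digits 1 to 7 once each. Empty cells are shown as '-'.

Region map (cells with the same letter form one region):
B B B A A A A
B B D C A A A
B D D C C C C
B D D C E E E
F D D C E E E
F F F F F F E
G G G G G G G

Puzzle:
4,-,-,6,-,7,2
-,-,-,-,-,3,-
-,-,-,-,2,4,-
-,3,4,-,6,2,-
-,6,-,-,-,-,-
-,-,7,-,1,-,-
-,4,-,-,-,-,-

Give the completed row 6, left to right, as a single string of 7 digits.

R1C5 = 5: row 1 has {2,4,6,7}; col 5 has {1,2,6}; region has {2,3,6,7} → only 5 remains.
R2C5 = 4: row 2 has {3}; col 5 has {1,2,5,6}; region has {2,3,5,6,7} → only 4 remains.
R2C7 = 1: row 2 has {3,4}; col 7 has {2}; region has {2,3,4,5,6,7} → only 1 remains.
R1C2 = 1: row 1 has {2,4,5,6,7}; col 2 has {3,4,6}; region has {4} → only 1 remains.
R1C3 = 3: row 1 has {1,2,4,5,6,7}; col 3 has {4,7}; region has {1,4} → only 3 remains.
R2C1 = 6: in row 2, 6 can only go here (every other open cell in that row sees a 6).
R3C7 = 6: in row 3, 6 can only go here (every other open cell in that row sees a 6).
R3C4 = 3: in row 3, 3 can only go here (every other open cell in that row sees a 3).
R3C3 = 1: in row 3, 1 can only go here (every other open cell in that row sees a 1).
R4C4 = 1: in row 4, 1 can only go here (every other open cell in that row sees a 1).
R5C6 = 1: in row 5, 1 can only go here (every other open cell in that row sees a 1).
R5C7 = 4: in row 5, 4 can only go here (every other open cell in that row sees a 4).
R6C4 = 4: in row 6, 4 can only go here (every other open cell in that row sees a 4).
R6C6 = 6: in row 6, 6 can only go here (every other open cell in that row sees a 6).
R7C6 = 5: row 7 has {4}; col 6 has {1,2,3,4,6,7}; region has {4} → only 5 remains.
R7C1 = 1: in row 7, 1 can only go here (every other open cell in that row sees a 1).
R7C3 = 6: in row 7, 6 can only go here (every other open cell in that row sees a 6).
R7C4 = 2: in row 7, 2 can only go here (every other open cell in that row sees a 2).
R2C2 = 2: in region B, 2 can only go here (every other open cell in that region sees a 2).
R2C3 = 5: row 2 has {1,2,3,4,6}; col 3 has {1,3,4,6,7}; region has {1,3,4,6} → only 5 remains.
R2C4 = 7: row 2 has {1,2,3,4,5,6}; col 4 has {1,2,3,4,6}; region has {1,2,3,4,6} → only 7 remains.
R3C2 = 7: row 3 has {1,2,3,4,6}; col 2 has {1,2,3,4,6}; region has {1,3,4,5,6} → only 7 remains.
R5C3 = 2: row 5 has {1,4,6}; col 3 has {1,3,4,5,6,7}; region has {1,3,4,5,6,7} → only 2 remains.
R5C4 = 5: row 5 has {1,2,4,6}; col 4 has {1,2,3,4,6,7}; region has {1,2,3,4,6,7} → only 5 remains.
R6C2 = 5: row 6 has {1,4,6,7}; col 2 has {1,2,3,4,6,7}; region has {1,4,6,7} → only 5 remains.
R6C7 = 3: row 6 has {1,4,5,6,7}; col 7 has {1,2,4,6}; region has {1,2,4,6} → only 3 remains.
R7C7 = 7: row 7 has {1,2,4,5,6}; col 7 has {1,2,3,4,6}; region has {1,2,4,5,6} → only 7 remains.
R3C1 = 5: row 3 has {1,2,3,4,6,7}; col 1 has {1,4,6}; region has {1,2,3,4,6} → only 5 remains.
R4C1 = 7: row 4 has {1,2,3,4,6}; col 1 has {1,4,5,6}; region has {1,2,3,4,5,6} → only 7 remains.
R4C7 = 5: row 4 has {1,2,3,4,6,7}; col 7 has {1,2,3,4,6,7}; region has {1,2,3,4,6} → only 5 remains.
R5C1 = 3: row 5 has {1,2,4,5,6}; col 1 has {1,4,5,6,7}; region has {1,4,5,6,7} → only 3 remains.
R5C5 = 7: row 5 has {1,2,3,4,5,6}; col 5 has {1,2,4,5,6}; region has {1,2,3,4,5,6} → only 7 remains.
R6C1 = 2: row 6 has {1,3,4,5,6,7}; col 1 has {1,3,4,5,6,7}; region has {1,3,4,5,6,7} → only 2 remains.

2574163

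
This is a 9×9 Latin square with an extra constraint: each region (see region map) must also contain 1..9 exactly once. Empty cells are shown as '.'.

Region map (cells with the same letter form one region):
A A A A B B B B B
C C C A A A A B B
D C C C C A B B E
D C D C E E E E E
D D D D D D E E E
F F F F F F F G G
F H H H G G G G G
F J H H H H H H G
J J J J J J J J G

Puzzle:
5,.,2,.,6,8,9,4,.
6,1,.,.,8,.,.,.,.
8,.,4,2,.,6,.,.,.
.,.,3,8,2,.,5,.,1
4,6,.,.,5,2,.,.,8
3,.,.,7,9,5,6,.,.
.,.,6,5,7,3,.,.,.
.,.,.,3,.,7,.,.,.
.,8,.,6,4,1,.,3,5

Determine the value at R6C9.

R1C4 = 1: row 1 has {2,4,5,6,8,9}; col 4 has {2,3,5,6,7,8}; region has {2,5,6,8} → only 1 remains.
R3C5 = 3: row 3 has {2,4,6,8}; col 5 has {2,4,5,6,7,8,9}; region has {1,2,4,6,8} → only 3 remains.
R5C4 = 9: row 5 has {2,4,5,6,8}; col 4 has {1,2,3,5,6,7,8}; region has {2,3,4,5,6,8} → only 9 remains.
R5C8 = 7: row 5 has {2,4,5,6,8,9}; col 8 has {3,4}; region has {1,2,5,8} → only 7 remains.
R8C5 = 1: row 8 has {3,7}; col 5 has {2,3,4,5,6,7,8,9}; region has {3,5,6,7} → only 1 remains.
R2C4 = 4: row 2 has {1,6,8}; col 4 has {1,2,3,5,6,7,8,9}; region has {1,2,5,6,8} → only 4 remains.
R2C6 = 9: row 2 has {1,4,6,8}; col 6 has {1,2,3,5,6,7,8}; region has {1,2,4,5,6,8} → only 9 remains.
R3C9 = 9: row 3 has {2,3,4,6,8}; col 9 has {1,5,8}; region has {1,2,5,7,8} → only 9 remains.
R4C1 = 7: row 4 has {1,2,3,5,8}; col 1 has {3,4,5,6,8}; region has {2,3,4,5,6,8,9} → only 7 remains.
R4C2 = 9: row 4 has {1,2,3,5,7,8}; col 2 has {1,6,8}; region has {1,2,3,4,6,8} → only 9 remains.
R4C6 = 4: row 4 has {1,2,3,5,7,8,9}; col 6 has {1,2,3,5,6,7,8,9}; region has {1,2,5,7,8,9} → only 4 remains.
R4C8 = 6: row 4 has {1,2,3,4,5,7,8,9}; col 8 has {3,4,7}; region has {1,2,4,5,7,8,9} → only 6 remains.
R5C3 = 1: row 5 has {2,4,5,6,7,8,9}; col 3 has {2,3,4,6}; region has {2,3,4,5,6,7,8,9} → only 1 remains.
R5C7 = 3: row 5 has {1,2,4,5,6,7,8,9}; col 7 has {5,6,9}; region has {1,2,4,5,6,7,8,9} → only 3 remains.
R6C3 = 8: row 6 has {3,5,6,7,9}; col 3 has {1,2,3,4,6}; region has {3,5,6,7,9} → only 8 remains.
R8C1 = 2: row 8 has {1,3,7}; col 1 has {3,4,5,6,7,8}; region has {3,5,6,7,8,9} → only 2 remains.
R8C2 = 5: row 8 has {1,2,3,7}; col 2 has {1,6,8,9}; region has {1,3,4,6,8} → only 5 remains.
R8C3 = 9: row 8 has {1,2,3,5,7}; col 3 has {1,2,3,4,6,8}; region has {1,3,5,6,7} → only 9 remains.
R8C8 = 8: row 8 has {1,2,3,5,7,9}; col 8 has {3,4,6,7}; region has {1,3,5,6,7,9} → only 8 remains.
R9C1 = 9: row 9 has {1,3,4,5,6,8}; col 1 has {2,3,4,5,6,7,8}; region has {1,3,4,5,6,8} → only 9 remains.
R9C3 = 7: row 9 has {1,3,4,5,6,8,9}; col 3 has {1,2,3,4,6,8,9}; region has {1,3,4,5,6,8,9} → only 7 remains.
R9C7 = 2: row 9 has {1,3,4,5,6,7,8,9}; col 7 has {3,5,6,9}; region has {1,3,4,5,6,7,8,9} → only 2 remains.
R2C3 = 5: row 2 has {1,4,6,8,9}; col 3 has {1,2,3,4,6,7,8,9}; region has {1,2,3,4,6,8,9} → only 5 remains.
R2C7 = 7: row 2 has {1,4,5,6,8,9}; col 7 has {2,3,5,6,9}; region has {1,2,4,5,6,8,9} → only 7 remains.
R2C8 = 2: row 2 has {1,4,5,6,7,8,9}; col 8 has {3,4,6,7,8}; region has {4,6,8,9} → only 2 remains.
R2C9 = 3: row 2 has {1,2,4,5,6,7,8,9}; col 9 has {1,5,8,9}; region has {2,4,6,8,9} → only 3 remains.
R3C2 = 7: row 3 has {2,3,4,6,8,9}; col 2 has {1,5,6,8,9}; region has {1,2,3,4,5,6,8,9} → only 7 remains.
R3C7 = 1: row 3 has {2,3,4,6,7,8,9}; col 7 has {2,3,5,6,7,9}; region has {2,3,4,6,8,9} → only 1 remains.
R3C8 = 5: row 3 has {1,2,3,4,6,7,8,9}; col 8 has {2,3,4,6,7,8}; region has {1,2,3,4,6,8,9} → only 5 remains.
R6C2 = 4: row 6 has {3,5,6,7,8,9}; col 2 has {1,5,6,7,8,9}; region has {2,3,5,6,7,8,9} → only 4 remains.
R6C8 = 1: row 6 has {3,4,5,6,7,8,9}; col 8 has {2,3,4,5,6,7,8}; region has {3,5,7} → only 1 remains.
R6C9 = 2: row 6 has {1,3,4,5,6,7,8,9}; col 9 has {1,3,5,8,9}; region has {1,3,5,7} → only 2 remains.

2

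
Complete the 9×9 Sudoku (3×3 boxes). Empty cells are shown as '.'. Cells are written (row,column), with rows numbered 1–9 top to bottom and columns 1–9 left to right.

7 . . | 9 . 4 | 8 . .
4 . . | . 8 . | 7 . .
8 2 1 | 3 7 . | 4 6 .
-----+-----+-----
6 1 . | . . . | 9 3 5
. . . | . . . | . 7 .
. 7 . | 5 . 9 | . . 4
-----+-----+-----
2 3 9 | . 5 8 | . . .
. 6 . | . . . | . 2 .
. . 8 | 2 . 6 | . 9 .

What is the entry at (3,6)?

5

(1,2) = 5 (sole candidate).
(1,8) = 1 (sole candidate).
(2,2) = 9 (sole candidate).
(2,8) = 5 (sole candidate).
(3,6) = 5: row 3 has {1,2,3,4,6,7,8}; col 6 has {4,6,8,9}; box has {3,4,7,8,9} → only 5 remains.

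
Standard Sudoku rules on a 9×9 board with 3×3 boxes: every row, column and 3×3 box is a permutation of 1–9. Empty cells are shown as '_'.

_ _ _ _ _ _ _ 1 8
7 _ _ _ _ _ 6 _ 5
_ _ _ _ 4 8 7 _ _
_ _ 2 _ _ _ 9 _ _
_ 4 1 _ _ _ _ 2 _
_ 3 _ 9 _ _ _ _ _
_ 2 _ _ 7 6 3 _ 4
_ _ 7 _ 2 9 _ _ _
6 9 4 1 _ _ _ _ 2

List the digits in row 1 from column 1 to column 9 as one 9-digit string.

r2c8 = 4 (hidden single in row 2).
r1c7 = 2: row 1 has {1,8}; col 7 has {3,6,7,9}; box has {1,4,5,6,7,8} → only 2 remains.
r1c1 = 4: in row 1, 4 can only go here (every other open cell in that row sees a 4).
r5c1 = 9 (hidden single in row 5).
r6c6 = 2 (hidden single in row 6).
r2c4 = 2 (hidden single in row 2).
r3c1 = 2 (hidden single in row 3).
r3c2 = 1 (hidden single in row 3).
r2c2 = 8 (sole candidate).
r8c2 = 5 (sole candidate).
r1c2 = 6: row 1 has {1,2,4,8}; col 2 has {1,2,3,4,5,8,9}; box has {1,2,4,7,8} → only 6 remains.
r4c2 = 7 (sole candidate).
r7c3 = 8 (sole candidate).
r7c4 = 5 (sole candidate).
r7c8 = 9 (sole candidate).
r9c6 = 3 (sole candidate).
r2c6 = 1 (sole candidate).
r3c8 = 3 (sole candidate).
r3c9 = 9 (sole candidate).
r7c1 = 1 (sole candidate).
r8c1 = 3 (sole candidate).
r9c5 = 8 (sole candidate).
r9c7 = 5 (sole candidate).
r9c8 = 7 (sole candidate).
r3c3 = 5 (sole candidate).
r3c4 = 6 (sole candidate).
r5c7 = 8 (sole candidate).
r6c3 = 6 (sole candidate).
r6c8 = 5 (sole candidate).
r8c4 = 4 (sole candidate).
r8c7 = 1 (sole candidate).
r8c9 = 6 (sole candidate).
r4c8 = 6 (sole candidate).
r6c1 = 8 (sole candidate).
r6c5 = 1 (sole candidate).
r6c7 = 4 (sole candidate).
r6c9 = 7 (sole candidate).
r8c8 = 8 (sole candidate).
r4c1 = 5 (sole candidate).
r4c5 = 3 (sole candidate).
r4c6 = 4 (sole candidate).
r4c9 = 1 (sole candidate).
r5c4 = 7 (sole candidate).
r5c6 = 5 (sole candidate).
r5c9 = 3 (sole candidate).
r1c4 = 3: row 1 has {1,2,4,6,8}; col 4 has {1,2,4,5,6,7,9}; box has {1,2,4,6,8} → only 3 remains.
r1c6 = 7: row 1 has {1,2,3,4,6,8}; col 6 has {1,2,3,4,5,6,8,9}; box has {1,2,3,4,6,8} → only 7 remains.
r2c5 = 9 (sole candidate).
r4c4 = 8 (sole candidate).
r5c5 = 6 (sole candidate).
r1c3 = 9: row 1 has {1,2,3,4,6,7,8}; col 3 has {1,2,4,5,6,7,8}; box has {1,2,4,5,6,7,8} → only 9 remains.
r1c5 = 5: row 1 has {1,2,3,4,6,7,8,9}; col 5 has {1,2,3,4,6,7,8,9}; box has {1,2,3,4,6,7,8,9} → only 5 remains.

469357218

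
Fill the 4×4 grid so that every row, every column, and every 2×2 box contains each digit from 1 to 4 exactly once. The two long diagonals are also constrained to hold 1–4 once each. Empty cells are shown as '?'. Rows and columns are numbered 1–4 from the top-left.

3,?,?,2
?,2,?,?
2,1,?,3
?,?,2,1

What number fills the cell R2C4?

R1C2 = 4 (sole candidate).
R1C3 = 1 (sole candidate).
R2C1 = 1 (sole candidate).
R2C4 = 4: row 2 has {1,2}; col 4 has {1,2,3}; box has {1,2} → only 4 remains.

4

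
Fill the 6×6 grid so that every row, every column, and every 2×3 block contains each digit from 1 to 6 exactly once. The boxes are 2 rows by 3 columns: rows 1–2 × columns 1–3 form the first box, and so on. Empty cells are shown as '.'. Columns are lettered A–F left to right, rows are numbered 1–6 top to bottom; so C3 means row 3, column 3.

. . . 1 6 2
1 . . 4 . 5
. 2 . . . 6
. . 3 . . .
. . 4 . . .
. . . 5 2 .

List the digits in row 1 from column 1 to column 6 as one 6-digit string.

435162

C1 = 5: row 1 has {1,2,6}; col 3 has {3,4}; box has {1} → only 5 remains.
E2 = 3: row 2 has {1,4,5}; col 5 has {2,6}; box has {1,2,4,5,6} → only 3 remains.
C3 = 1: row 3 has {2,6}; col 3 has {3,4,5}; box has {2,3} → only 1 remains.
D3 = 3: row 3 has {1,2,6}; col 4 has {1,4,5}; box has {6} → only 3 remains.
D4 = 2: row 4 has {3}; col 4 has {1,3,4,5}; box has {3,6} → only 2 remains.
D5 = 6: row 5 has {4}; col 4 has {1,2,3,4,5}; box has {2,5} → only 6 remains.
E5 = 1: row 5 has {4,6}; col 5 has {2,3,6}; box has {2,5,6} → only 1 remains.
F5 = 3: row 5 has {1,4,6}; col 6 has {2,5,6}; box has {1,2,5,6} → only 3 remains.
C6 = 6: row 6 has {2,5}; col 3 has {1,3,4,5}; box has {4} → only 6 remains.
F6 = 4: row 6 has {2,5,6}; col 6 has {2,3,5,6}; box has {1,2,3,5,6} → only 4 remains.
B2 = 6: row 2 has {1,3,4,5}; col 2 has {2}; box has {1,5} → only 6 remains.
C2 = 2: row 2 has {1,3,4,5,6}; col 3 has {1,3,4,5,6}; box has {1,5,6} → only 2 remains.
F4 = 1: row 4 has {2,3}; col 6 has {2,3,4,5,6}; box has {2,3,6} → only 1 remains.
B5 = 5: row 5 has {1,3,4,6}; col 2 has {2,6}; box has {4,6} → only 5 remains.
A6 = 3: row 6 has {2,4,5,6}; col 1 has {1}; box has {4,5,6} → only 3 remains.
B6 = 1: row 6 has {2,3,4,5,6}; col 2 has {2,5,6}; box has {3,4,5,6} → only 1 remains.
A1 = 4: row 1 has {1,2,5,6}; col 1 has {1,3}; box has {1,2,5,6} → only 4 remains.
B1 = 3: row 1 has {1,2,4,5,6}; col 2 has {1,2,5,6}; box has {1,2,4,5,6} → only 3 remains.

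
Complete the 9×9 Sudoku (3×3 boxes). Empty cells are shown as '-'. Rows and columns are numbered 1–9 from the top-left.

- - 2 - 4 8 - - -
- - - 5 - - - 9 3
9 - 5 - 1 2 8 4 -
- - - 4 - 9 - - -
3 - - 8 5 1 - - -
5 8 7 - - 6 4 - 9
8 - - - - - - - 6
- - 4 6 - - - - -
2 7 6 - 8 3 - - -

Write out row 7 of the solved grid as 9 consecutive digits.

853794126

r2c6 = 7: row 2 has {3,5,9}; col 6 has {1,2,3,6,8,9}; box has {1,2,4,5,8} → only 7 remains.
r3c4 = 3: row 3 has {1,2,4,5,8,9}; col 4 has {4,5,6,8}; box has {1,2,4,5,7,8} → only 3 remains.
r3c9 = 7: row 3 has {1,2,3,4,5,8,9}; col 9 has {3,6,9}; box has {3,4,8,9} → only 7 remains.
r4c3 = 1: row 4 has {4,9}; col 3 has {2,4,5,6,7}; box has {3,5,7,8} → only 1 remains.
r5c3 = 9: row 5 has {1,3,5,8}; col 3 has {1,2,4,5,6,7}; box has {1,3,5,7,8} → only 9 remains.
r5c9 = 2: row 5 has {1,3,5,8,9}; col 9 has {3,6,7,9}; box has {4,9} → only 2 remains.
r6c4 = 2: row 6 has {4,5,6,7,8,9}; col 4 has {3,4,5,6,8}; box has {1,4,5,6,8,9} → only 2 remains.
r6c5 = 3: row 6 has {2,4,5,6,7,8,9}; col 5 has {1,4,5,8}; box has {1,2,4,5,6,8,9} → only 3 remains.
r6c8 = 1: row 6 has {2,3,4,5,6,7,8,9}; col 8 has {4,9}; box has {2,4,9} → only 1 remains.
r7c3 = 3: row 7 has {6,8}; col 3 has {1,2,4,5,6,7,9}; box has {2,4,6,7,8} → only 3 remains.
r8c1 = 1: row 8 has {4,6}; col 1 has {2,3,5,8,9}; box has {2,3,4,6,7,8} → only 1 remains.
r8c6 = 5: row 8 has {1,4,6}; col 6 has {1,2,3,6,7,8,9}; box has {3,6,8} → only 5 remains.
r8c9 = 8: row 8 has {1,4,5,6}; col 9 has {2,3,6,7,9}; box has {6} → only 8 remains.
r9c8 = 5: row 9 has {2,3,6,7,8}; col 8 has {1,4,9}; box has {6,8} → only 5 remains.
r1c4 = 9: row 1 has {2,4,8}; col 4 has {2,3,4,5,6,8}; box has {1,2,3,4,5,7,8} → only 9 remains.
r1c8 = 6: row 1 has {2,4,8,9}; col 8 has {1,4,5,9}; box has {3,4,7,8,9} → only 6 remains.
r2c3 = 8: row 2 has {3,5,7,9}; col 3 has {1,2,3,4,5,6,7,9}; box has {2,5,9} → only 8 remains.
r2c5 = 6: row 2 has {3,5,7,8,9}; col 5 has {1,3,4,5,8}; box has {1,2,3,4,5,7,8,9} → only 6 remains.
r3c2 = 6: row 3 has {1,2,3,4,5,7,8,9}; col 2 has {7,8}; box has {2,5,8,9} → only 6 remains.
r4c1 = 6: row 4 has {1,4,9}; col 1 has {1,2,3,5,8,9}; box has {1,3,5,7,8,9} → only 6 remains.
r4c2 = 2: row 4 has {1,4,6,9}; col 2 has {6,7,8}; box has {1,3,5,6,7,8,9} → only 2 remains.
r4c5 = 7: row 4 has {1,2,4,6,9}; col 5 has {1,3,4,5,6,8}; box has {1,2,3,4,5,6,8,9} → only 7 remains.
r4c9 = 5: row 4 has {1,2,4,6,7,9}; col 9 has {2,3,6,7,8,9}; box has {1,2,4,9} → only 5 remains.
r5c2 = 4: row 5 has {1,2,3,5,8,9}; col 2 has {2,6,7,8}; box has {1,2,3,5,6,7,8,9} → only 4 remains.
r5c8 = 7: row 5 has {1,2,3,4,5,8,9}; col 8 has {1,4,5,6,9}; box has {1,2,4,5,9} → only 7 remains.
r7c6 = 4: row 7 has {3,6,8}; col 6 has {1,2,3,5,6,7,8,9}; box has {3,5,6,8} → only 4 remains.
r7c8 = 2: row 7 has {3,4,6,8}; col 8 has {1,4,5,6,7,9}; box has {5,6,8} → only 2 remains.
r8c2 = 9: row 8 has {1,4,5,6,8}; col 2 has {2,4,6,7,8}; box has {1,2,3,4,6,7,8} → only 9 remains.
r8c5 = 2: row 8 has {1,4,5,6,8,9}; col 5 has {1,3,4,5,6,7,8}; box has {3,4,5,6,8} → only 2 remains.
r8c8 = 3: row 8 has {1,2,4,5,6,8,9}; col 8 has {1,2,4,5,6,7,9}; box has {2,5,6,8} → only 3 remains.
r9c4 = 1: row 9 has {2,3,5,6,7,8}; col 4 has {2,3,4,5,6,8,9}; box has {2,3,4,5,6,8} → only 1 remains.
r9c7 = 9: row 9 has {1,2,3,5,6,7,8}; col 7 has {4,8}; box has {2,3,5,6,8} → only 9 remains.
r9c9 = 4: row 9 has {1,2,3,5,6,7,8,9}; col 9 has {2,3,5,6,7,8,9}; box has {2,3,5,6,8,9} → only 4 remains.
r1c1 = 7: row 1 has {2,4,6,8,9}; col 1 has {1,2,3,5,6,8,9}; box has {2,5,6,8,9} → only 7 remains.
r1c9 = 1: row 1 has {2,4,6,7,8,9}; col 9 has {2,3,4,5,6,7,8,9}; box has {3,4,6,7,8,9} → only 1 remains.
r2c1 = 4: row 2 has {3,5,6,7,8,9}; col 1 has {1,2,3,5,6,7,8,9}; box has {2,5,6,7,8,9} → only 4 remains.
r2c2 = 1: row 2 has {3,4,5,6,7,8,9}; col 2 has {2,4,6,7,8,9}; box has {2,4,5,6,7,8,9} → only 1 remains.
r2c7 = 2: row 2 has {1,3,4,5,6,7,8,9}; col 7 has {4,8,9}; box has {1,3,4,6,7,8,9} → only 2 remains.
r4c7 = 3: row 4 has {1,2,4,5,6,7,9}; col 7 has {2,4,8,9}; box has {1,2,4,5,7,9} → only 3 remains.
r4c8 = 8: row 4 has {1,2,3,4,5,6,7,9}; col 8 has {1,2,3,4,5,6,7,9}; box has {1,2,3,4,5,7,9} → only 8 remains.
r5c7 = 6: row 5 has {1,2,3,4,5,7,8,9}; col 7 has {2,3,4,8,9}; box has {1,2,3,4,5,7,8,9} → only 6 remains.
r7c2 = 5: row 7 has {2,3,4,6,8}; col 2 has {1,2,4,6,7,8,9}; box has {1,2,3,4,6,7,8,9} → only 5 remains.
r7c4 = 7: row 7 has {2,3,4,5,6,8}; col 4 has {1,2,3,4,5,6,8,9}; box has {1,2,3,4,5,6,8} → only 7 remains.
r7c5 = 9: row 7 has {2,3,4,5,6,7,8}; col 5 has {1,2,3,4,5,6,7,8}; box has {1,2,3,4,5,6,7,8} → only 9 remains.
r7c7 = 1: row 7 has {2,3,4,5,6,7,8,9}; col 7 has {2,3,4,6,8,9}; box has {2,3,4,5,6,8,9} → only 1 remains.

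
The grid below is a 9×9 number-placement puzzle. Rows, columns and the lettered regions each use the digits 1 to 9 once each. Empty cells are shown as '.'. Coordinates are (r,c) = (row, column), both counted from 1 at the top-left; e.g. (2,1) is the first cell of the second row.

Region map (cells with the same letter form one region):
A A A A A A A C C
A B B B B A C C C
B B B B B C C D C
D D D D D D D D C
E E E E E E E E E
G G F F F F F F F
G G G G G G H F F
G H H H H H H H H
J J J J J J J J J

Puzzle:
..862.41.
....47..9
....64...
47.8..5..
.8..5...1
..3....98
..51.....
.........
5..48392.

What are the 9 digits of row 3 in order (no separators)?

(3,8) = 3: row 3 has {4,6}; col 8 has {1,2,9}; region has {4,5,7,8} → only 3 remains.
(4,8) = 6: row 4 has {4,5,7,8}; col 8 has {1,2,3,9}; region has {3,4,5,7,8} → only 6 remains.
(1,9) = 7: in row 1, 7 can only go here (every other open cell in that row sees a 7).
(9,9) = 6: row 9 has {2,3,4,5,8,9}; col 9 has {1,7,8,9}; region has {2,3,4,5,8,9} → only 6 remains.
(9,2) = 1: row 9 has {2,3,4,5,6,8,9}; col 2 has {7,8}; region has {2,3,4,5,6,8,9} → only 1 remains.
(9,3) = 7: row 9 has {1,2,3,4,5,6,8,9}; col 3 has {3,5,8}; region has {1,2,3,4,5,6,8,9} → only 7 remains.
(2,7) = 6: in row 2, 6 can only go here (every other open cell in that row sees a 6).
(2,8) = 8: in row 2, 8 can only go here (every other open cell in that row sees an 8).
(3,7) = 2: row 3 has {3,4,6}; col 7 has {4,5,6,9}; region has {1,4,6,7,8,9} → only 2 remains.
(3,9) = 5: row 3 has {2,3,4,6}; col 9 has {1,6,7,8,9}; region has {1,2,4,6,7,8,9} → only 5 remains.
(4,9) = 3: row 4 has {4,5,6,7,8}; col 9 has {1,5,6,7,8,9}; region has {1,2,4,5,6,7,8,9} → only 3 remains.
(3,2) = 9: row 3 has {2,3,4,5,6}; col 2 has {1,7,8}; region has {4,6} → only 9 remains.
(3,3) = 1: row 3 has {2,3,4,5,6,9}; col 3 has {3,5,7,8}; region has {4,6,9} → only 1 remains.
(3,4) = 7: row 3 has {1,2,3,4,5,6,9}; col 4 has {1,4,6,8}; region has {1,4,6,9} → only 7 remains.
(2,3) = 2: row 2 has {4,6,7,8,9}; col 3 has {1,3,5,7,8}; region has {1,4,6,7,9} → only 2 remains.
(3,1) = 8: row 3 has {1,2,3,4,5,6,7,9}; col 1 has {4,5}; region has {1,2,4,6,7,9} → only 8 remains.

891764235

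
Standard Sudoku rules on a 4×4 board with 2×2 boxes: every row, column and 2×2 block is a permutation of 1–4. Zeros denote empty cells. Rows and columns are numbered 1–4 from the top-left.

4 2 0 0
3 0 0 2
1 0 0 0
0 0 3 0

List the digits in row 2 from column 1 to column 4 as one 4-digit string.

3142

r1c3 = 1 (sole candidate).
r1c4 = 3 (sole candidate).
r2c2 = 1: row 2 has {2,3}; col 2 has {2}; box has {2,3,4} → only 1 remains.
r2c3 = 4: row 2 has {1,2,3}; col 3 has {1,3}; box has {1,2,3} → only 4 remains.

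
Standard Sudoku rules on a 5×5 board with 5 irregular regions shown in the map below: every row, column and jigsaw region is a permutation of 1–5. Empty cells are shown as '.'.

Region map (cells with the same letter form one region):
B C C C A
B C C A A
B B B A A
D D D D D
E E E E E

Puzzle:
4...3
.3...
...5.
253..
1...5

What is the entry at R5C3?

R2C1 = 5 (sole candidate).
R3C1 = 3 (sole candidate).
R1C3 = 5 (hidden single in row 1).
R3C5 = 4 (hidden single in row 3).
R4C5 = 1 (sole candidate).
R2C5 = 2 (sole candidate).
R4C4 = 4 (sole candidate).
R2C4 = 1 (sole candidate).
R1C4 = 2 (sole candidate).
R2C3 = 4 (sole candidate).
R5C3 = 2: row 5 has {1,5}; col 3 has {3,4,5}; region has {1,5} → only 2 remains.

2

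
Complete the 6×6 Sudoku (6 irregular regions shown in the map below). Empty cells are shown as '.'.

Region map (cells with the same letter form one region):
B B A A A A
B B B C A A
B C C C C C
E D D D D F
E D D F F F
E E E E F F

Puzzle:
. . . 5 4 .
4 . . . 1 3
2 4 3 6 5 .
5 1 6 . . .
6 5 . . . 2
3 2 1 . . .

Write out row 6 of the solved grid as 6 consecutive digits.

r1c1 = 1 (sole candidate).
r1c3 = 2 (sole candidate).
r1c6 = 6 (sole candidate).
r2c2 = 6 (sole candidate).
r2c3 = 5 (sole candidate).
r2c4 = 2 (sole candidate).
r3c6 = 1 (sole candidate).
r4c6 = 4 (sole candidate).
r5c3 = 4 (sole candidate).
r5c5 = 3 (sole candidate).
r6c4 = 4: row 6 has {1,2,3}; col 4 has {2,5,6}; region has {1,2,3,5,6} → only 4 remains.
r6c5 = 6: row 6 has {1,2,3,4}; col 5 has {1,3,4,5}; region has {2,3,4} → only 6 remains.
r6c6 = 5: row 6 has {1,2,3,4,6}; col 6 has {1,2,3,4,6}; region has {2,3,4,6} → only 5 remains.

321465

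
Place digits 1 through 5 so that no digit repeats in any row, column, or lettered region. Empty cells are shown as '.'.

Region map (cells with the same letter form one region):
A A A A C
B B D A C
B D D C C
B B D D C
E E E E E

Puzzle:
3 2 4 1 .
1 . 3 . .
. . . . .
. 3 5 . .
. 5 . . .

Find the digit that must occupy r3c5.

4

r1c5 = 5: row 1 has {1,2,3,4}; col 5 has {}; region has {} → only 5 remains.
r2c2 = 4: row 2 has {1,3}; col 2 has {2,3,5}; region has {1,3} → only 4 remains.
r2c4 = 5: row 2 has {1,3,4}; col 4 has {1}; region has {1,2,3,4} → only 5 remains.
r2c5 = 2: row 2 has {1,3,4,5}; col 5 has {5}; region has {5} → only 2 remains.
r3c2 = 1: row 3 has {}; col 2 has {2,3,4,5}; region has {3,5} → only 1 remains.
r3c3 = 2: row 3 has {1}; col 3 has {3,4,5}; region has {1,3,5} → only 2 remains.
r4c1 = 2: row 4 has {3,5}; col 1 has {1,3}; region has {1,3,4} → only 2 remains.
r4c4 = 4: row 4 has {2,3,5}; col 4 has {1,5}; region has {1,2,3,5} → only 4 remains.
r4c5 = 1: row 4 has {2,3,4,5}; col 5 has {2,5}; region has {2,5} → only 1 remains.
r5c1 = 4: row 5 has {5}; col 1 has {1,2,3}; region has {5} → only 4 remains.
r5c3 = 1: row 5 has {4,5}; col 3 has {2,3,4,5}; region has {4,5} → only 1 remains.
r5c5 = 3: row 5 has {1,4,5}; col 5 has {1,2,5}; region has {1,4,5} → only 3 remains.
r3c1 = 5: row 3 has {1,2}; col 1 has {1,2,3,4}; region has {1,2,3,4} → only 5 remains.
r3c4 = 3: row 3 has {1,2,5}; col 4 has {1,4,5}; region has {1,2,5} → only 3 remains.
r3c5 = 4: row 3 has {1,2,3,5}; col 5 has {1,2,3,5}; region has {1,2,3,5} → only 4 remains.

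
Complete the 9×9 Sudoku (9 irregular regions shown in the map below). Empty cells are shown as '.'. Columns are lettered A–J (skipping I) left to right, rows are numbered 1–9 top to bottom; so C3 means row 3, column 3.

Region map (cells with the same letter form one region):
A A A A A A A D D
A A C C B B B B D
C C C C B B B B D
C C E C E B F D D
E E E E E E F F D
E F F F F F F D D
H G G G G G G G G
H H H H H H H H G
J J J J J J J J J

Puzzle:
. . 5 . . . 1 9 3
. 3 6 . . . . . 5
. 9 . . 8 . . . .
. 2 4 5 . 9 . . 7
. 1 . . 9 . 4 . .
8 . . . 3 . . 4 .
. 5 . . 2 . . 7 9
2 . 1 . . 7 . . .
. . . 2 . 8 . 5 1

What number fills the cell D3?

E4 = 6 (sole candidate).
G4 = 8 (sole candidate).
H4 = 1 (sole candidate).
H2 = 2 (sole candidate).
A4 = 3 (sole candidate).
H5 = 6 (sole candidate).
B6 = 7 (sole candidate).
G2 = 7 (sole candidate).
C3 = 7 (sole candidate).
H3 = 3 (sole candidate).
H8 = 8 (sole candidate).
F1 = 2 (hidden single in row 1).
D2 = 8 (hidden single in row 2).
A2 = 9 (hidden single in row 2).
B1 = 8 (hidden single in row 1).
J3 = 2 (hidden single in row 3).
J5 = 8 (sole candidate).
J6 = 6 (sole candidate).
J8 = 4 (sole candidate).
B8 = 6 (sole candidate).
E8 = 5 (sole candidate).
B9 = 4 (sole candidate).
E9 = 7 (sole candidate).
E1 = 4 (sole candidate).
E2 = 1 (sole candidate).
F2 = 4 (sole candidate).
A7 = 4 (sole candidate).
A9 = 6 (sole candidate).
A1 = 7 (sole candidate).
D1 = 6 (sole candidate).
A3 = 1 (sole candidate).
D3 = 4: row 3 has {1,2,3,7,8,9}; col 4 has {2,5,6,8}; region has {1,2,3,5,6,7,8,9} → only 4 remains.

4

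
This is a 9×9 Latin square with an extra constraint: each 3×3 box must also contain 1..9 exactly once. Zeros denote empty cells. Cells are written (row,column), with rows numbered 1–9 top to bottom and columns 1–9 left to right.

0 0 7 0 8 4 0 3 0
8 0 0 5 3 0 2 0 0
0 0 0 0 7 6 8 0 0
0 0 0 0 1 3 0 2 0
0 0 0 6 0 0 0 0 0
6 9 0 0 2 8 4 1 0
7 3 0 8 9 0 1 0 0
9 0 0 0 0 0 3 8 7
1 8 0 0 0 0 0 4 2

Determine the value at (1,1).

(6,4) = 7 (sole candidate).
(9,4) = 3 (sole candidate).
(2,8) = 7 (hidden single in row 2).
(7,3) = 4 (hidden single in row 7).
(7,6) = 2 (hidden single in row 7).
(9,7) = 9 (hidden single in row 9).
(9,6) = 7 (hidden single in row 9).
(7,8) = 6 (hidden single in column 8).
(7,9) = 5 (sole candidate).
(6,9) = 3 (sole candidate).
(6,3) = 5 (sole candidate).
(9,3) = 6 (sole candidate).
(9,5) = 5 (sole candidate).
(4,1) = 4 (sole candidate).
(4,2) = 7 (sole candidate).
(4,3) = 8 (sole candidate).
(4,4) = 9 (sole candidate).
(4,9) = 6 (sole candidate).
(5,5) = 4 (sole candidate).
(5,6) = 5 (sole candidate).
(5,7) = 7 (sole candidate).
(5,8) = 9 (sole candidate).
(5,9) = 8 (sole candidate).
(8,3) = 2 (sole candidate).
(8,5) = 6 (sole candidate).
(8,6) = 1 (sole candidate).
(2,6) = 9 (sole candidate).
(3,8) = 5 (sole candidate).
(4,7) = 5 (sole candidate).
(8,2) = 5 (sole candidate).
(8,4) = 4 (sole candidate).
(1,7) = 6 (sole candidate).
(2,3) = 1 (sole candidate).
(2,9) = 4 (sole candidate).
(5,3) = 3 (sole candidate).
(1,2) = 2 (sole candidate).
(1,4) = 1 (sole candidate).
(1,9) = 9 (sole candidate).
(2,2) = 6 (sole candidate).
(3,1) = 3 (sole candidate).
(3,2) = 4 (sole candidate).
(3,3) = 9 (sole candidate).
(3,4) = 2 (sole candidate).
(3,9) = 1 (sole candidate).
(5,1) = 2 (sole candidate).
(5,2) = 1 (sole candidate).
(1,1) = 5: row 1 has {1,2,3,4,6,7,8,9}; col 1 has {1,2,3,4,6,7,8,9}; box has {1,2,3,4,6,7,8,9} → only 5 remains.

5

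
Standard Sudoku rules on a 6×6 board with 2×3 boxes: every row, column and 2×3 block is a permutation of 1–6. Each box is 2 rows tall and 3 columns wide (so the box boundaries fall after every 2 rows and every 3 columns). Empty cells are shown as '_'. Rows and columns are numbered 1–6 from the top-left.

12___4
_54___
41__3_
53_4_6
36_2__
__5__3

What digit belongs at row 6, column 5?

row 2, column 1 = 6 (sole candidate).
row 3, column 4 = 5 (sole candidate).
row 3, column 6 = 2 (sole candidate).
row 4, column 3 = 2 (sole candidate).
row 4, column 5 = 1 (sole candidate).
row 5, column 3 = 1 (sole candidate).
row 5, column 6 = 5 (sole candidate).
row 6, column 1 = 2 (sole candidate).
row 6, column 2 = 4 (sole candidate).
row 6, column 5 = 6: row 6 has {2,3,4,5}; col 5 has {1,3}; box has {2,3,5} → only 6 remains.

6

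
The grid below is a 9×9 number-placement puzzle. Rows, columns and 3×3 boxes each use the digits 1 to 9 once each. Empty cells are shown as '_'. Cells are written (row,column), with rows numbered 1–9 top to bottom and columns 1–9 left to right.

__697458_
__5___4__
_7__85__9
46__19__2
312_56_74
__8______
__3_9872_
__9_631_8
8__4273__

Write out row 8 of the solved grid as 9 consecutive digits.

(2,5) = 3: row 2 has {4,5}; col 5 has {1,2,5,6,7,8,9}; box has {4,5,7,8,9} → only 3 remains.
(4,3) = 7: row 4 has {1,2,4,6,9}; col 3 has {2,3,5,6,8,9}; box has {1,2,3,4,6,8} → only 7 remains.
(4,7) = 8: row 4 has {1,2,4,6,7,9}; col 7 has {1,3,4,5,7}; box has {2,4,7} → only 8 remains.
(5,4) = 8: row 5 has {1,2,3,4,5,6,7}; col 4 has {4,9}; box has {1,5,6,9} → only 8 remains.
(5,7) = 9: row 5 has {1,2,3,4,5,6,7,8}; col 7 has {1,3,4,5,7,8}; box has {2,4,7,8} → only 9 remains.
(6,5) = 4: row 6 has {8}; col 5 has {1,2,3,5,6,7,8,9}; box has {1,5,6,8,9} → only 4 remains.
(6,6) = 2: row 6 has {4,8}; col 6 has {3,4,5,6,7,8,9}; box has {1,4,5,6,8,9} → only 2 remains.
(6,7) = 6: row 6 has {2,4,8}; col 7 has {1,3,4,5,7,8,9}; box has {2,4,7,8,9} → only 6 remains.
(8,4) = 5: row 8 has {1,3,6,8,9}; col 4 has {4,8,9}; box has {2,3,4,6,7,8,9} → only 5 remains.
(8,8) = 4: row 8 has {1,3,5,6,8,9}; col 8 has {2,7,8}; box has {1,2,3,7,8} → only 4 remains.
(9,2) = 5: row 9 has {2,3,4,7,8}; col 2 has {1,6,7}; box has {3,8,9} → only 5 remains.
(9,3) = 1: row 9 has {2,3,4,5,7,8}; col 3 has {2,3,5,6,7,8,9}; box has {3,5,8,9} → only 1 remains.
(9,9) = 6: row 9 has {1,2,3,4,5,7,8}; col 9 has {2,4,8,9}; box has {1,2,3,4,7,8} → only 6 remains.
(2,6) = 1: row 2 has {3,4,5}; col 6 has {2,3,4,5,6,7,8,9}; box has {3,4,5,7,8,9} → only 1 remains.
(2,8) = 6: row 2 has {1,3,4,5}; col 8 has {2,4,7,8}; box has {4,5,8,9} → only 6 remains.
(2,9) = 7: row 2 has {1,3,4,5,6}; col 9 has {2,4,6,8,9}; box has {4,5,6,8,9} → only 7 remains.
(3,3) = 4: row 3 has {5,7,8,9}; col 3 has {1,2,3,5,6,7,8,9}; box has {5,6,7} → only 4 remains.
(3,7) = 2: row 3 has {4,5,7,8,9}; col 7 has {1,3,4,5,6,7,8,9}; box has {4,5,6,7,8,9} → only 2 remains.
(4,4) = 3: row 4 has {1,2,4,6,7,8,9}; col 4 has {4,5,8,9}; box has {1,2,4,5,6,8,9} → only 3 remains.
(4,8) = 5: row 4 has {1,2,3,4,6,7,8,9}; col 8 has {2,4,6,7,8}; box has {2,4,6,7,8,9} → only 5 remains.
(6,2) = 9: row 6 has {2,4,6,8}; col 2 has {1,5,6,7}; box has {1,2,3,4,6,7,8} → only 9 remains.
(6,4) = 7: row 6 has {2,4,6,8,9}; col 4 has {3,4,5,8,9}; box has {1,2,3,4,5,6,8,9} → only 7 remains.
(7,1) = 6: row 7 has {2,3,7,8,9}; col 1 has {3,4,8}; box has {1,3,5,8,9} → only 6 remains.
(7,2) = 4: row 7 has {2,3,6,7,8,9}; col 2 has {1,5,6,7,9}; box has {1,3,5,6,8,9} → only 4 remains.
(7,4) = 1: row 7 has {2,3,4,6,7,8,9}; col 4 has {3,4,5,7,8,9}; box has {2,3,4,5,6,7,8,9} → only 1 remains.
(7,9) = 5: row 7 has {1,2,3,4,6,7,8,9}; col 9 has {2,4,6,7,8,9}; box has {1,2,3,4,6,7,8} → only 5 remains.
(8,2) = 2: row 8 has {1,3,4,5,6,8,9}; col 2 has {1,4,5,6,7,9}; box has {1,3,4,5,6,8,9} → only 2 remains.
(9,8) = 9: row 9 has {1,2,3,4,5,6,7,8}; col 8 has {2,4,5,6,7,8}; box has {1,2,3,4,5,6,7,8} → only 9 remains.
(1,2) = 3: row 1 has {4,5,6,7,8,9}; col 2 has {1,2,4,5,6,7,9}; box has {4,5,6,7} → only 3 remains.
(1,9) = 1: row 1 has {3,4,5,6,7,8,9}; col 9 has {2,4,5,6,7,8,9}; box has {2,4,5,6,7,8,9} → only 1 remains.
(2,2) = 8: row 2 has {1,3,4,5,6,7}; col 2 has {1,2,3,4,5,6,7,9}; box has {3,4,5,6,7} → only 8 remains.
(2,4) = 2: row 2 has {1,3,4,5,6,7,8}; col 4 has {1,3,4,5,7,8,9}; box has {1,3,4,5,7,8,9} → only 2 remains.
(3,1) = 1: row 3 has {2,4,5,7,8,9}; col 1 has {3,4,6,8}; box has {3,4,5,6,7,8} → only 1 remains.
(3,4) = 6: row 3 has {1,2,4,5,7,8,9}; col 4 has {1,2,3,4,5,7,8,9}; box has {1,2,3,4,5,7,8,9} → only 6 remains.
(3,8) = 3: row 3 has {1,2,4,5,6,7,8,9}; col 8 has {2,4,5,6,7,8,9}; box has {1,2,4,5,6,7,8,9} → only 3 remains.
(6,1) = 5: row 6 has {2,4,6,7,8,9}; col 1 has {1,3,4,6,8}; box has {1,2,3,4,6,7,8,9} → only 5 remains.
(6,8) = 1: row 6 has {2,4,5,6,7,8,9}; col 8 has {2,3,4,5,6,7,8,9}; box has {2,4,5,6,7,8,9} → only 1 remains.
(6,9) = 3: row 6 has {1,2,4,5,6,7,8,9}; col 9 has {1,2,4,5,6,7,8,9}; box has {1,2,4,5,6,7,8,9} → only 3 remains.
(8,1) = 7: row 8 has {1,2,3,4,5,6,8,9}; col 1 has {1,3,4,5,6,8}; box has {1,2,3,4,5,6,8,9} → only 7 remains.

729563148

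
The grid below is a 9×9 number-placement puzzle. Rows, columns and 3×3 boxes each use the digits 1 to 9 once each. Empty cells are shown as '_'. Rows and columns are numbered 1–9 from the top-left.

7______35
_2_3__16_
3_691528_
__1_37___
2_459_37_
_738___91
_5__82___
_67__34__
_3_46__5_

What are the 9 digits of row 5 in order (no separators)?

284591376

r1c7 = 9: row 1 has {3,5,7}; col 7 has {1,2,3,4}; box has {1,2,3,5,6,8} → only 9 remains.
r3c2 = 4: row 3 has {1,2,3,5,6,8,9}; col 2 has {2,3,5,6,7}; box has {2,3,6,7} → only 4 remains.
r3c9 = 7: row 3 has {1,2,3,4,5,6,8,9}; col 9 has {1,5}; box has {1,2,3,5,6,8,9} → only 7 remains.
r5c2 = 8: row 5 has {2,3,4,5,7,9}; col 2 has {2,3,4,5,6,7}; box has {1,2,3,4,7} → only 8 remains.
r5c9 = 6: row 5 has {2,3,4,5,7,8,9}; col 9 has {1,5,7}; box has {1,3,7,9} → only 6 remains.
r6c7 = 5: row 6 has {1,3,7,8,9}; col 7 has {1,2,3,4,9}; box has {1,3,6,7,9} → only 5 remains.
r7c3 = 9: row 7 has {2,5,8}; col 3 has {1,3,4,6,7}; box has {3,5,6,7} → only 9 remains.
r7c8 = 1: row 7 has {2,5,8,9}; col 8 has {3,5,6,7,8,9}; box has {4,5} → only 1 remains.
r7c9 = 3: row 7 has {1,2,5,8,9}; col 9 has {1,5,6,7}; box has {1,4,5} → only 3 remains.
r8c4 = 1: row 8 has {3,4,6,7}; col 4 has {3,4,5,8,9}; box has {2,3,4,6,8} → only 1 remains.
r8c5 = 5: row 8 has {1,3,4,6,7}; col 5 has {1,3,6,8,9}; box has {1,2,3,4,6,8} → only 5 remains.
r8c8 = 2: row 8 has {1,3,4,5,6,7}; col 8 has {1,3,5,6,7,8,9}; box has {1,3,4,5} → only 2 remains.
r9c6 = 9: row 9 has {3,4,5,6}; col 6 has {2,3,5,7}; box has {1,2,3,4,5,6,8} → only 9 remains.
r9c9 = 8: row 9 has {3,4,5,6,9}; col 9 has {1,3,5,6,7}; box has {1,2,3,4,5} → only 8 remains.
r1c2 = 1: row 1 has {3,5,7,9}; col 2 has {2,3,4,5,6,7,8}; box has {2,3,4,6,7} → only 1 remains.
r1c3 = 8: row 1 has {1,3,5,7,9}; col 3 has {1,3,4,6,7,9}; box has {1,2,3,4,6,7} → only 8 remains.
r2c3 = 5: row 2 has {1,2,3,6}; col 3 has {1,3,4,6,7,8,9}; box has {1,2,3,4,6,7,8} → only 5 remains.
r2c9 = 4: row 2 has {1,2,3,5,6}; col 9 has {1,3,5,6,7,8}; box has {1,2,3,5,6,7,8,9} → only 4 remains.
r4c2 = 9: row 4 has {1,3,7}; col 2 has {1,2,3,4,5,6,7,8}; box has {1,2,3,4,7,8} → only 9 remains.
r4c7 = 8: row 4 has {1,3,7,9}; col 7 has {1,2,3,4,5,9}; box has {1,3,5,6,7,9} → only 8 remains.
r4c8 = 4: row 4 has {1,3,7,8,9}; col 8 has {1,2,3,5,6,7,8,9}; box has {1,3,5,6,7,8,9} → only 4 remains.
r4c9 = 2: row 4 has {1,3,4,7,8,9}; col 9 has {1,3,4,5,6,7,8}; box has {1,3,4,5,6,7,8,9} → only 2 remains.
r5c6 = 1: row 5 has {2,3,4,5,6,7,8,9}; col 6 has {2,3,5,7,9}; box has {3,5,7,8,9} → only 1 remains.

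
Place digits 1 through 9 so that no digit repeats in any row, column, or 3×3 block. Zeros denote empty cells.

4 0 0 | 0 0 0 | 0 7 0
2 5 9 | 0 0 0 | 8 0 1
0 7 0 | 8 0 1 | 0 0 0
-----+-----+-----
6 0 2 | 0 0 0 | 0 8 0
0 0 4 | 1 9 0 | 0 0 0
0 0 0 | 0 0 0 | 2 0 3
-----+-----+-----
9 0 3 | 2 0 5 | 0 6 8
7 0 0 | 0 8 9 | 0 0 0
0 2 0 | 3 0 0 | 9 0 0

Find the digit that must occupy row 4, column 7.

row 3, column 1 = 3: row 3 has {1,7,8}; col 1 has {2,4,6,7,9}; box has {2,4,5,7,9} → only 3 remains.
row 3, column 3 = 6: row 3 has {1,3,7,8}; col 3 has {2,3,4,9}; box has {2,3,4,5,7,9} → only 6 remains.
row 5, column 8 = 5: row 5 has {1,4,9}; col 8 has {6,7,8}; box has {2,3,8} → only 5 remains.
row 5, column 1 = 8: row 5 has {1,4,5,9}; col 1 has {2,3,4,6,7,9}; box has {2,4,6} → only 8 remains.
row 5, column 2 = 3: row 5 has {1,4,5,8,9}; col 2 has {2,5,7}; box has {2,4,6,8} → only 3 remains.
row 5, column 6 = 2: in row 5, 2 can only go here (every other open cell in that row sees a 2).
row 6, column 6 = 8: in row 6, 8 can only go here (every other open cell in that row sees an 8).
row 9, column 3 = 8: in row 9, 8 can only go here (every other open cell in that row sees an 8).
row 1, column 3 = 1: row 1 has {4,7}; col 3 has {2,3,4,6,8,9}; box has {2,3,4,5,6,7,9} → only 1 remains.
row 8, column 3 = 5: row 8 has {7,8,9}; col 3 has {1,2,3,4,6,8,9}; box has {2,3,7,8,9} → only 5 remains.
row 9, column 1 = 1: row 9 has {2,3,8,9}; col 1 has {2,3,4,6,7,8,9}; box has {2,3,5,7,8,9} → only 1 remains.
row 9, column 8 = 4: row 9 has {1,2,3,8,9}; col 8 has {5,6,7,8}; box has {6,8,9} → only 4 remains.
row 1, column 2 = 8: row 1 has {1,4,7}; col 2 has {2,3,5,7}; box has {1,2,3,4,5,6,7,9} → only 8 remains.
row 2, column 8 = 3: row 2 has {1,2,5,8,9}; col 8 has {4,5,6,7,8}; box has {1,7,8} → only 3 remains.
row 6, column 1 = 5: row 6 has {2,3,8}; col 1 has {1,2,3,4,6,7,8,9}; box has {2,3,4,6,8} → only 5 remains.
row 6, column 3 = 7: row 6 has {2,3,5,8}; col 3 has {1,2,3,4,5,6,8,9}; box has {2,3,4,5,6,8} → only 7 remains.
row 7, column 2 = 4: row 7 has {2,3,5,6,8,9}; col 2 has {2,3,5,7,8}; box has {1,2,3,5,7,8,9} → only 4 remains.
row 8, column 2 = 6: row 8 has {5,7,8,9}; col 2 has {2,3,4,5,7,8}; box has {1,2,3,4,5,7,8,9} → only 6 remains.
row 8, column 4 = 4: row 8 has {5,6,7,8,9}; col 4 has {1,2,3,8}; box has {2,3,5,8,9} → only 4 remains.
row 8, column 9 = 2: row 8 has {4,5,6,7,8,9}; col 9 has {1,3,8}; box has {4,6,8,9} → only 2 remains.
row 6, column 4 = 6: row 6 has {2,3,5,7,8}; col 4 has {1,2,3,4,8}; box has {1,2,8,9} → only 6 remains.
row 6, column 5 = 4: row 6 has {2,3,5,6,7,8}; col 5 has {8,9}; box has {1,2,6,8,9} → only 4 remains.
row 8, column 8 = 1: row 8 has {2,4,5,6,7,8,9}; col 8 has {3,4,5,6,7,8}; box has {2,4,6,8,9} → only 1 remains.
row 2, column 4 = 7: row 2 has {1,2,3,5,8,9}; col 4 has {1,2,3,4,6,8}; box has {1,8} → only 7 remains.
row 2, column 5 = 6: row 2 has {1,2,3,5,7,8,9}; col 5 has {4,8,9}; box has {1,7,8} → only 6 remains.
row 2, column 6 = 4: row 2 has {1,2,3,5,6,7,8,9}; col 6 has {1,2,5,8,9}; box has {1,6,7,8} → only 4 remains.
row 4, column 4 = 5: row 4 has {2,6,8}; col 4 has {1,2,3,4,6,7,8}; box has {1,2,4,6,8,9} → only 5 remains.
row 6, column 8 = 9: row 6 has {2,3,4,5,6,7,8}; col 8 has {1,3,4,5,6,7,8}; box has {2,3,5,8} → only 9 remains.
row 7, column 7 = 7: row 7 has {2,3,4,5,6,8,9}; col 7 has {2,8,9}; box has {1,2,4,6,8,9} → only 7 remains.
row 8, column 7 = 3: row 8 has {1,2,4,5,6,7,8,9}; col 7 has {2,7,8,9}; box has {1,2,4,6,7,8,9} → only 3 remains.
row 9, column 5 = 7: row 9 has {1,2,3,4,8,9}; col 5 has {4,6,8,9}; box has {2,3,4,5,8,9} → only 7 remains.
row 9, column 6 = 6: row 9 has {1,2,3,4,7,8,9}; col 6 has {1,2,4,5,8,9}; box has {2,3,4,5,7,8,9} → only 6 remains.
row 9, column 9 = 5: row 9 has {1,2,3,4,6,7,8,9}; col 9 has {1,2,3,8}; box has {1,2,3,4,6,7,8,9} → only 5 remains.
row 1, column 4 = 9: row 1 has {1,4,7,8}; col 4 has {1,2,3,4,5,6,7,8}; box has {1,4,6,7,8} → only 9 remains.
row 1, column 6 = 3: row 1 has {1,4,7,8,9}; col 6 has {1,2,4,5,6,8,9}; box has {1,4,6,7,8,9} → only 3 remains.
row 1, column 9 = 6: row 1 has {1,3,4,7,8,9}; col 9 has {1,2,3,5,8}; box has {1,3,7,8} → only 6 remains.
row 3, column 8 = 2: row 3 has {1,3,6,7,8}; col 8 has {1,3,4,5,6,7,8,9}; box has {1,3,6,7,8} → only 2 remains.
row 4, column 5 = 3: row 4 has {2,5,6,8}; col 5 has {4,6,7,8,9}; box has {1,2,4,5,6,8,9} → only 3 remains.
row 4, column 6 = 7: row 4 has {2,3,5,6,8}; col 6 has {1,2,3,4,5,6,8,9}; box has {1,2,3,4,5,6,8,9} → only 7 remains.
row 4, column 9 = 4: row 4 has {2,3,5,6,7,8}; col 9 has {1,2,3,5,6,8}; box has {2,3,5,8,9} → only 4 remains.
row 5, column 7 = 6: row 5 has {1,2,3,4,5,8,9}; col 7 has {2,3,7,8,9}; box has {2,3,4,5,8,9} → only 6 remains.
row 5, column 9 = 7: row 5 has {1,2,3,4,5,6,8,9}; col 9 has {1,2,3,4,5,6,8}; box has {2,3,4,5,6,8,9} → only 7 remains.
row 6, column 2 = 1: row 6 has {2,3,4,5,6,7,8,9}; col 2 has {2,3,4,5,6,7,8}; box has {2,3,4,5,6,7,8} → only 1 remains.
row 7, column 5 = 1: row 7 has {2,3,4,5,6,7,8,9}; col 5 has {3,4,6,7,8,9}; box has {2,3,4,5,6,7,8,9} → only 1 remains.
row 1, column 7 = 5: row 1 has {1,3,4,6,7,8,9}; col 7 has {2,3,6,7,8,9}; box has {1,2,3,6,7,8} → only 5 remains.
row 3, column 5 = 5: row 3 has {1,2,3,6,7,8}; col 5 has {1,3,4,6,7,8,9}; box has {1,3,4,6,7,8,9} → only 5 remains.
row 3, column 7 = 4: row 3 has {1,2,3,5,6,7,8}; col 7 has {2,3,5,6,7,8,9}; box has {1,2,3,5,6,7,8} → only 4 remains.
row 3, column 9 = 9: row 3 has {1,2,3,4,5,6,7,8}; col 9 has {1,2,3,4,5,6,7,8}; box has {1,2,3,4,5,6,7,8} → only 9 remains.
row 4, column 2 = 9: row 4 has {2,3,4,5,6,7,8}; col 2 has {1,2,3,4,5,6,7,8}; box has {1,2,3,4,5,6,7,8} → only 9 remains.
row 4, column 7 = 1: row 4 has {2,3,4,5,6,7,8,9}; col 7 has {2,3,4,5,6,7,8,9}; box has {2,3,4,5,6,7,8,9} → only 1 remains.

1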